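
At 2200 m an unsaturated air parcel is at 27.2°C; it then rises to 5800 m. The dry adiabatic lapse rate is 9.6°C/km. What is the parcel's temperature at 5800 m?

-7.36°C

2200–5800 m, dry adiabatic: Δz = 3.6 km ⇒ ΔT = -34.56°C; T = -7.36°C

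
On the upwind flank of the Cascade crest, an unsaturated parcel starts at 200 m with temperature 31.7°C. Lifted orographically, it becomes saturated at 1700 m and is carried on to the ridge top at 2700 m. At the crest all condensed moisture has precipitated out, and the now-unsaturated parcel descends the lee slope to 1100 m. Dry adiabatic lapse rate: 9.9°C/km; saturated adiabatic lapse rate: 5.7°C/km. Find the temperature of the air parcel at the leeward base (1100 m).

26.99°C

200 → 1700 m (dry, 9.9°C/km): ΔT = -9.9 × 1.5 = -14.85°C → T = 16.85°C
1700 → 2700 m (saturated, 5.7°C/km): ΔT = -5.7 × 1 = -5.7°C → T = 11.15°C
2700 → 1100 m (dry descent, 9.9°C/km): ΔT = +9.9 × 1.6 = +15.84°C → T = 26.99°C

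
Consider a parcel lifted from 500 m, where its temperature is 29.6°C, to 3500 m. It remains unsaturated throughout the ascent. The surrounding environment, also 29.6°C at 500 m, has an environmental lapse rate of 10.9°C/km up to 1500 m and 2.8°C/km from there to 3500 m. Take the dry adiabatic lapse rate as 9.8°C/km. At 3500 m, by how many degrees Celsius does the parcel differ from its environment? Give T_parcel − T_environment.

-12.9°C (parcel cooler than environment)

Parcel:
  500 → 3500 m (dry, 9.8°C/km): ΔT = -9.8 × 3 = -29.4°C → T = 0.2°C
Environment:
  500 → 1500 m (environment, lower layer, 10.9°C/km): ΔT = -10.9 × 1 = -10.9°C → T = 18.7°C
  1500 → 3500 m (environment, upper layer, 2.8°C/km): ΔT = -2.8 × 2 = -5.6°C → T = 13.1°C
T_parcel − T_env = 0.2 − 13.1 = -12.9°C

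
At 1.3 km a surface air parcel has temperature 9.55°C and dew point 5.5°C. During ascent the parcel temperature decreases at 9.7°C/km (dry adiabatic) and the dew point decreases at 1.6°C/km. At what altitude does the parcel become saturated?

T and T_d converge at 9.7 − 1.6 = 8.1°C per km
Height above start = (9.55 − 5.5) / 8.1 = 0.5 km
LCL altitude = 1300 m + 500 m = 1800 m

1.8 km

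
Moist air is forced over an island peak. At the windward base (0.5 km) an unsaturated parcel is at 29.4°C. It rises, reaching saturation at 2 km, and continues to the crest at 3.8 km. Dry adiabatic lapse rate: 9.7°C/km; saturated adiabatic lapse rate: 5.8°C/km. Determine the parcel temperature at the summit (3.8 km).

4.41°C

500–2000 m, dry: Δz = 1.5 km ⇒ ΔT = -14.55°C; T = 14.85°C
2000–3800 m, saturated: Δz = 1.8 km ⇒ ΔT = -10.44°C; T = 4.41°C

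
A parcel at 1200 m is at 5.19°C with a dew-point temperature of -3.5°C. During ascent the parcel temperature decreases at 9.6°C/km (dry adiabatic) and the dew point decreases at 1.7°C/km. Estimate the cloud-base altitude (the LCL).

2300 m

T and T_d converge at 9.6 − 1.7 = 7.9°C per km
Height above start = (5.19 − (-3.5)) / 7.9 = 1.1 km
LCL altitude = 1200 m + 1100 m = 2300 m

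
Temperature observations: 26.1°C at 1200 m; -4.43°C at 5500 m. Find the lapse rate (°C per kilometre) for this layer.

7.1°C/km

Γ = −ΔT/Δz = (26.1 − (-4.43)) / (5500 − 1200) m
  = 30.53°C / 4.3 km = 7.1°C/km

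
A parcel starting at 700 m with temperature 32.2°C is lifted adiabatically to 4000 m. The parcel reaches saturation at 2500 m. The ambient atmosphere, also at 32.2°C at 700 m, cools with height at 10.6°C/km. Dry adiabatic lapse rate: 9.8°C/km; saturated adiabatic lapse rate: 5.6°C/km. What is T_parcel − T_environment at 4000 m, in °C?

Parcel:
  Dry to 2500 m: -9.8 × 1.8 km = -17.64°C, so T = 14.56°C.
  Saturated to 4000 m: -5.6 × 1.5 km = -8.4°C, so T = 6.16°C.
Environment:
  Environment to 4000 m: -10.6 × 3.3 km = -34.98°C, so T = -2.78°C.
T_parcel − T_env = 6.16 − (-2.78) = +8.94°C

+8.94°C (parcel warmer than environment)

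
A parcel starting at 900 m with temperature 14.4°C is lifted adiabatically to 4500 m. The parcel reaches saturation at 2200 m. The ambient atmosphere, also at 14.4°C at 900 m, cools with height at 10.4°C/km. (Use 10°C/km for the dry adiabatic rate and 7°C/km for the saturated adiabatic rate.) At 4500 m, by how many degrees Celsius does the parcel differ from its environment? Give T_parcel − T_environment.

+8.34°C (parcel warmer than environment)

Parcel:
  Dry to 2200 m: -10 × 1.3 km = -13°C, so T = 1.4°C.
  Saturated to 4500 m: -7 × 2.3 km = -16.1°C, so T = -14.7°C.
Environment:
  Environment to 4500 m: -10.4 × 3.6 km = -37.44°C, so T = -23.04°C.
T_parcel − T_env = -14.7 − (-23.04) = +8.34°C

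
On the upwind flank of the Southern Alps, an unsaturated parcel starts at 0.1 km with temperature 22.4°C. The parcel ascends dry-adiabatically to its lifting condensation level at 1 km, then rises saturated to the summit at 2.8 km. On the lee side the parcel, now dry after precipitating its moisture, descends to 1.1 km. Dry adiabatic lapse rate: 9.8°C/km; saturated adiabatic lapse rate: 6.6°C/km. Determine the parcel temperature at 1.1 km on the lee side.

18.36°C

100–1000 m, dry: Δz = 0.9 km ⇒ ΔT = -8.82°C; T = 13.58°C
1000–2800 m, saturated: Δz = 1.8 km ⇒ ΔT = -11.88°C; T = 1.7°C
2800–1100 m, dry descent: Δz = 1.7 km ⇒ ΔT = +16.66°C; T = 18.36°C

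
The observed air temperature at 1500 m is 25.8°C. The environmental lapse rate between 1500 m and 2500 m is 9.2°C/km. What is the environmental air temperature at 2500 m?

1500 → 2500 m (environmental, 9.2°C/km): ΔT = -9.2 × 1 = -9.2°C → T = 16.6°C

16.6°C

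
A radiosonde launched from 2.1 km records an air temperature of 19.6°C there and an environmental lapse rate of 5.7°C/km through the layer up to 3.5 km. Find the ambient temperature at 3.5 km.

11.62°C

2100–3500 m, environmental: Δz = 1.4 km ⇒ ΔT = -7.98°C; T = 11.62°C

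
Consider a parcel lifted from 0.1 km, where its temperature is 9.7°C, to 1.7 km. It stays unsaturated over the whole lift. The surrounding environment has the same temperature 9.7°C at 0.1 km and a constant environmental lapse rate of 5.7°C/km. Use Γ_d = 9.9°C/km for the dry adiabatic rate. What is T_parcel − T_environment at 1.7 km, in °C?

-6.72°C (parcel cooler than environment)

Parcel:
  100–1700 m, dry: Δz = 1.6 km ⇒ ΔT = -15.84°C; T = -6.14°C
Environment:
  100–1700 m, environment: Δz = 1.6 km ⇒ ΔT = -9.12°C; T = 0.58°C
T_parcel − T_env = -6.14 − 0.58 = -6.72°C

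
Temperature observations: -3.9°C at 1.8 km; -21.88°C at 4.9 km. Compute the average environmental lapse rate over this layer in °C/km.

Γ = −ΔT/Δz = (-3.9 − (-21.88)) / (4900 − 1800) m
  = 17.98°C / 3.1 km = 5.8°C/km

5.8°C/km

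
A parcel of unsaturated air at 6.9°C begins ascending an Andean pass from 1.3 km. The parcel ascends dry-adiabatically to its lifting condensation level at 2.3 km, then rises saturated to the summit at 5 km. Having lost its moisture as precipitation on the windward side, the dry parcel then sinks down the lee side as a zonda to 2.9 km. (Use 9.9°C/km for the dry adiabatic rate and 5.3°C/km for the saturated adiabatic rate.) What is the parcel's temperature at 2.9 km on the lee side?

3.48°C

Dry to 2300 m: -9.9 × 1 km = -9.9°C, so T = -3°C.
Saturated to 5000 m: -5.3 × 2.7 km = -14.31°C, so T = -17.31°C.
Dry descent to 2900 m: +9.9 × 2.1 km = +20.79°C, so T = 3.48°C.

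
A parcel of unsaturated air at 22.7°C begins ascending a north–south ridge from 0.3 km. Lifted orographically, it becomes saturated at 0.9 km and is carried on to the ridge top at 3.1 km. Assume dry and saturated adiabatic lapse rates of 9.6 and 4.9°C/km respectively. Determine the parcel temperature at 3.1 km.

6.16°C

300 → 900 m (dry, 9.6°C/km): ΔT = -9.6 × 0.6 = -5.76°C → T = 16.94°C
900 → 3100 m (saturated, 4.9°C/km): ΔT = -4.9 × 2.2 = -10.78°C → T = 6.16°C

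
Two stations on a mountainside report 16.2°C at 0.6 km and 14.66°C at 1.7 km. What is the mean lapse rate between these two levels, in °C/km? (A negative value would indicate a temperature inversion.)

Γ = −ΔT/Δz = (16.2 − 14.66) / (1700 − 600) m
  = 1.54°C / 1.1 km = 1.4°C/km

1.4°C/km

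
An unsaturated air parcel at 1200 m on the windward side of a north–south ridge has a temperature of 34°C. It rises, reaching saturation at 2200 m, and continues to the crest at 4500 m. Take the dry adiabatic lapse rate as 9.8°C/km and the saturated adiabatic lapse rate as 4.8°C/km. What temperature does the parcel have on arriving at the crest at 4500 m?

13.16°C

1200 → 2200 m (dry, 9.8°C/km): ΔT = -9.8 × 1 = -9.8°C → T = 24.2°C
2200 → 4500 m (saturated, 4.8°C/km): ΔT = -4.8 × 2.3 = -11.04°C → T = 13.16°C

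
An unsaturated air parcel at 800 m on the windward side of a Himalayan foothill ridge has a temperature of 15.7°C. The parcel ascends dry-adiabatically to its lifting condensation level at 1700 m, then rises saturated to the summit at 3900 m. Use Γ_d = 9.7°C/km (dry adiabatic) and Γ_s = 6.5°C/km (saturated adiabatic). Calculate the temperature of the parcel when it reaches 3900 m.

-7.33°C

800 → 1700 m (dry, 9.7°C/km): ΔT = -9.7 × 0.9 = -8.73°C → T = 6.97°C
1700 → 3900 m (saturated, 6.5°C/km): ΔT = -6.5 × 2.2 = -14.3°C → T = -7.33°C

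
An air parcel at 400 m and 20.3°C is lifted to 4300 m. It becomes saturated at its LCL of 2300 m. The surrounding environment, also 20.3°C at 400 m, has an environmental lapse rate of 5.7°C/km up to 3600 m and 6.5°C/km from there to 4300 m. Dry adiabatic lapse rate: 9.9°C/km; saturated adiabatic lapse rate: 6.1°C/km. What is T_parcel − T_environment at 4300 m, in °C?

Parcel:
  Dry to 2300 m: -9.9 × 1.9 km = -18.81°C, so T = 1.49°C.
  Saturated to 4300 m: -6.1 × 2 km = -12.2°C, so T = -10.71°C.
Environment:
  Environment, lower layer to 3600 m: -5.7 × 3.2 km = -18.24°C, so T = 2.06°C.
  Environment, upper layer to 4300 m: -6.5 × 0.7 km = -4.55°C, so T = -2.49°C.
T_parcel − T_env = -10.71 − (-2.49) = -8.22°C

-8.22°C (parcel cooler than environment)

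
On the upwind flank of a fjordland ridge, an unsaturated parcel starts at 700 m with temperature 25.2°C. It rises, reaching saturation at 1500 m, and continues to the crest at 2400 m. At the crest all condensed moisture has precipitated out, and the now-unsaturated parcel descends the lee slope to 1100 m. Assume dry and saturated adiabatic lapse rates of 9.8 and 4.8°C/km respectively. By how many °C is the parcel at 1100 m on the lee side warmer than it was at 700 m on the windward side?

700 → 1500 m (dry, 9.8°C/km): ΔT = -9.8 × 0.8 = -7.84°C → T = 17.36°C
1500 → 2400 m (saturated, 4.8°C/km): ΔT = -4.8 × 0.9 = -4.32°C → T = 13.04°C
2400 → 1100 m (dry descent, 9.8°C/km): ΔT = +9.8 × 1.3 = +12.74°C → T = 25.78°C
Net change vs windward start: 25.78 − 25.2 = +0.58°C

+0.58°C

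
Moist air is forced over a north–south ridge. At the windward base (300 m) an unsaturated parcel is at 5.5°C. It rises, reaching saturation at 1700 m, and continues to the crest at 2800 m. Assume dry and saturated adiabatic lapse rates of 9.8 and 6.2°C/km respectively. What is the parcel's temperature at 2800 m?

-15.04°C

From 300 m to 1700 m (dry): cools by 9.8 × 1.4 = 13.72°C, giving -8.22°C.
From 1700 m to 2800 m (saturated): cools by 6.2 × 1.1 = 6.82°C, giving -15.04°C.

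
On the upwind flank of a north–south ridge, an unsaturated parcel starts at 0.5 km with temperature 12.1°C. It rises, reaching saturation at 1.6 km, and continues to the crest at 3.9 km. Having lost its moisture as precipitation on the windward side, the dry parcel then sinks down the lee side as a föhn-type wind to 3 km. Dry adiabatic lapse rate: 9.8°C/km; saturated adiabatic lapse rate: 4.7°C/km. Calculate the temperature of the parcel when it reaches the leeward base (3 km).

From 500 m to 1600 m (dry): cools by 9.8 × 1.1 = 10.78°C, giving 1.32°C.
From 1600 m to 3900 m (saturated): cools by 4.7 × 2.3 = 10.81°C, giving -9.49°C.
From 3900 m to 3000 m (dry descent): warms by 9.8 × 0.9 = 8.82°C, giving -0.67°C.

-0.67°C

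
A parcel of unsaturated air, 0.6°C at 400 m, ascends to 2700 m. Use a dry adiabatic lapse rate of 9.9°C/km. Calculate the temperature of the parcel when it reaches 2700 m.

-22.17°C

400 → 2700 m (dry adiabatic, 9.9°C/km): ΔT = -9.9 × 2.3 = -22.77°C → T = -22.17°C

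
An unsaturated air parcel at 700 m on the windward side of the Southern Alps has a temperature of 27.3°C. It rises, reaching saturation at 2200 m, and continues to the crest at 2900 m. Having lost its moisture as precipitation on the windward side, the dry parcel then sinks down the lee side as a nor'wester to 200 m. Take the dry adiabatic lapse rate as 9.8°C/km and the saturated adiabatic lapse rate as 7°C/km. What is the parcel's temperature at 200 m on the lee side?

Dry to 2200 m: -9.8 × 1.5 km = -14.7°C, so T = 12.6°C.
Saturated to 2900 m: -7 × 0.7 km = -4.9°C, so T = 7.7°C.
Dry descent to 200 m: +9.8 × 2.7 km = +26.46°C, so T = 34.16°C.

34.16°C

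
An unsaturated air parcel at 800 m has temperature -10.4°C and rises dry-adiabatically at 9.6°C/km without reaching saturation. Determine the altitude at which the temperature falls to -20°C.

1800 m

Height above start = (-10.4 − (-20)) / 9.6 = 1 km
Altitude = 800 m + 1000 m = 1800 m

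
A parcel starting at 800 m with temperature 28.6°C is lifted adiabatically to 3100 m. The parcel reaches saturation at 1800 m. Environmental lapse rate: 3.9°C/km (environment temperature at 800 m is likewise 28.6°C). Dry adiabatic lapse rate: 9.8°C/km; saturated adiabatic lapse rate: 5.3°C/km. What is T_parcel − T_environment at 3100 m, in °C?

Parcel:
  800 → 1800 m (dry, 9.8°C/km): ΔT = -9.8 × 1 = -9.8°C → T = 18.8°C
  1800 → 3100 m (saturated, 5.3°C/km): ΔT = -5.3 × 1.3 = -6.89°C → T = 11.91°C
Environment:
  800 → 3100 m (environment, 3.9°C/km): ΔT = -3.9 × 2.3 = -8.97°C → T = 19.63°C
T_parcel − T_env = 11.91 − 19.63 = -7.72°C

-7.72°C (parcel cooler than environment)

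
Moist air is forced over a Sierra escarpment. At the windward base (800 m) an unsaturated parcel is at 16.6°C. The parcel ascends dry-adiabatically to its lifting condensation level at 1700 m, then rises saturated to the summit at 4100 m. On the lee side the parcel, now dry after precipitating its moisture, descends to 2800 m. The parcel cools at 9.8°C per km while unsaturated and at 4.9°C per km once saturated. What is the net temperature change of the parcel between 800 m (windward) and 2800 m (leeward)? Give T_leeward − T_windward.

-7.84°C

800–1700 m, dry: Δz = 0.9 km ⇒ ΔT = -8.82°C; T = 7.78°C
1700–4100 m, saturated: Δz = 2.4 km ⇒ ΔT = -11.76°C; T = -3.98°C
4100–2800 m, dry descent: Δz = 1.3 km ⇒ ΔT = +12.74°C; T = 8.76°C
Net change vs windward start: 8.76 − 16.6 = -7.84°C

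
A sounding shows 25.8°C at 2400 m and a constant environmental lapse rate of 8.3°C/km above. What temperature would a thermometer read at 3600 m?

15.84°C

2400 → 3600 m (environmental, 8.3°C/km): ΔT = -8.3 × 1.2 = -9.96°C → T = 15.84°C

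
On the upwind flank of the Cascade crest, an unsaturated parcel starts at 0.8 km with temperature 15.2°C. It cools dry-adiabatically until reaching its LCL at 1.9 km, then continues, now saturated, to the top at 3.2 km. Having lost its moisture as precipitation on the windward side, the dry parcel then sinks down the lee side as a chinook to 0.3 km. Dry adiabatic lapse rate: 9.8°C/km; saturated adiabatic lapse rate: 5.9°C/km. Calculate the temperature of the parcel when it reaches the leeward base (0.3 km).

From 800 m to 1900 m (dry): cools by 9.8 × 1.1 = 10.78°C, giving 4.42°C.
From 1900 m to 3200 m (saturated): cools by 5.9 × 1.3 = 7.67°C, giving -3.25°C.
From 3200 m to 300 m (dry descent): warms by 9.8 × 2.9 = 28.42°C, giving 25.17°C.

25.17°C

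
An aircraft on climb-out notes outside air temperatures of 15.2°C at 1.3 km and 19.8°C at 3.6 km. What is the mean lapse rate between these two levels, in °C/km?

-2°C/km

Γ = −ΔT/Δz = (15.2 − 19.8) / (3600 − 1300) m
  = -4.6°C / 2.3 km = -2°C/km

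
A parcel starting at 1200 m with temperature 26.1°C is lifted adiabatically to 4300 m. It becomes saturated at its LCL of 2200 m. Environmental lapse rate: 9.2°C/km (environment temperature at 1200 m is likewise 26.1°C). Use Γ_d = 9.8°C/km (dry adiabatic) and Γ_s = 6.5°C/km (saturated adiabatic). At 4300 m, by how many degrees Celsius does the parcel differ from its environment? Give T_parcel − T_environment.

Parcel:
  Dry to 2200 m: -9.8 × 1 km = -9.8°C, so T = 16.3°C.
  Saturated to 4300 m: -6.5 × 2.1 km = -13.65°C, so T = 2.65°C.
Environment:
  Environment to 4300 m: -9.2 × 3.1 km = -28.52°C, so T = -2.42°C.
T_parcel − T_env = 2.65 − (-2.42) = +5.07°C

+5.07°C (parcel warmer than environment)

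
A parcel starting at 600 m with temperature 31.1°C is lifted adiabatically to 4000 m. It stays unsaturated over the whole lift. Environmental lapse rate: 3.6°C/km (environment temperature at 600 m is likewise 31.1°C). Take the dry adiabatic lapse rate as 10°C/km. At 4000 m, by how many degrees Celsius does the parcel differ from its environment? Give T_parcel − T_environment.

Parcel:
  600 → 4000 m (dry, 10°C/km): ΔT = -10 × 3.4 = -34°C → T = -2.9°C
Environment:
  600 → 4000 m (environment, 3.6°C/km): ΔT = -3.6 × 3.4 = -12.24°C → T = 18.86°C
T_parcel − T_env = -2.9 − 18.86 = -21.76°C

-21.76°C (parcel cooler than environment)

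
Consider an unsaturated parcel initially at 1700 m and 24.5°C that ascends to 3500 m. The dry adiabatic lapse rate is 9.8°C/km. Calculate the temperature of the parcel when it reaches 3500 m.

6.86°C

Dry adiabatic to 3500 m: -9.8 × 1.8 km = -17.64°C, so T = 6.86°C.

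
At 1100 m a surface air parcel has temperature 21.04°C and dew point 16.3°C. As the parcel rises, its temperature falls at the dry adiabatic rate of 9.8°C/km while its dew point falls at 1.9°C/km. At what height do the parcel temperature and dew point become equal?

1700 m

T and T_d converge at 9.8 − 1.9 = 7.9°C per km
Height above start = (21.04 − 16.3) / 7.9 = 0.6 km
LCL altitude = 1100 m + 600 m = 1700 m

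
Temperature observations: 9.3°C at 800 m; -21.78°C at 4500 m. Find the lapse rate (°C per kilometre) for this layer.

Γ = −ΔT/Δz = (9.3 − (-21.78)) / (4500 − 800) m
  = 31.08°C / 3.7 km = 8.4°C/km

8.4°C/km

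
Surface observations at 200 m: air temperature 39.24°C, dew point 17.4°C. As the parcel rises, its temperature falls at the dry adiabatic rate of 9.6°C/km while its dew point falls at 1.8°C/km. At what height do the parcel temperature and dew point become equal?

3000 m

T and T_d converge at 9.6 − 1.8 = 7.8°C per km
Height above start = (39.24 − 17.4) / 7.8 = 2.8 km
LCL altitude = 200 m + 2800 m = 3000 m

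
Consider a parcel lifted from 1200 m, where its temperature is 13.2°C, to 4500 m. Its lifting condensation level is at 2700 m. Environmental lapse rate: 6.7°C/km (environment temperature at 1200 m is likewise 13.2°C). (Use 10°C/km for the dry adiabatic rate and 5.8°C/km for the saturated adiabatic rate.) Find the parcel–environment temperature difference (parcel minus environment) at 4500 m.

Parcel:
  1200–2700 m, dry: Δz = 1.5 km ⇒ ΔT = -15°C; T = -1.8°C
  2700–4500 m, saturated: Δz = 1.8 km ⇒ ΔT = -10.44°C; T = -12.24°C
Environment:
  1200–4500 m, environment: Δz = 3.3 km ⇒ ΔT = -22.11°C; T = -8.91°C
T_parcel − T_env = -12.24 − (-8.91) = -3.33°C

-3.33°C (parcel cooler than environment)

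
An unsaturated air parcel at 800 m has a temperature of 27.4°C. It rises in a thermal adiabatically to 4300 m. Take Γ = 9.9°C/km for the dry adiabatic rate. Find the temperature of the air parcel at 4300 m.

800–4300 m, dry adiabatic: Δz = 3.5 km ⇒ ΔT = -34.65°C; T = -7.25°C

-7.25°C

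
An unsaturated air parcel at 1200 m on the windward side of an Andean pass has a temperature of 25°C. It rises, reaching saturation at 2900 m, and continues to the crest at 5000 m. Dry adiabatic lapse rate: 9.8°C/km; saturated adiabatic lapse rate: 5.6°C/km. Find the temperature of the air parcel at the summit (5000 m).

-3.42°C

Dry to 2900 m: -9.8 × 1.7 km = -16.66°C, so T = 8.34°C.
Saturated to 5000 m: -5.6 × 2.1 km = -11.76°C, so T = -3.42°C.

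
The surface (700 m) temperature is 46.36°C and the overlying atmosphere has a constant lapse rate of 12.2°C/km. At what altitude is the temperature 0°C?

4500 m

Height above start = (46.36 − 0) / 12.2 = 3.8 km
Altitude = 700 m + 3800 m = 4500 m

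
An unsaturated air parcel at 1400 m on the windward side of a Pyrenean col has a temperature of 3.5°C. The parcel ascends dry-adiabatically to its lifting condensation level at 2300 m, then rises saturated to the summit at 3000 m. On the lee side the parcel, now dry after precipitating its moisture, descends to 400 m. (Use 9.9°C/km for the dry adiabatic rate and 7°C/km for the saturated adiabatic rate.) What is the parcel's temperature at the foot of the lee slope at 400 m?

15.43°C

1400–2300 m, dry: Δz = 0.9 km ⇒ ΔT = -8.91°C; T = -5.41°C
2300–3000 m, saturated: Δz = 0.7 km ⇒ ΔT = -4.9°C; T = -10.31°C
3000–400 m, dry descent: Δz = 2.6 km ⇒ ΔT = +25.74°C; T = 15.43°C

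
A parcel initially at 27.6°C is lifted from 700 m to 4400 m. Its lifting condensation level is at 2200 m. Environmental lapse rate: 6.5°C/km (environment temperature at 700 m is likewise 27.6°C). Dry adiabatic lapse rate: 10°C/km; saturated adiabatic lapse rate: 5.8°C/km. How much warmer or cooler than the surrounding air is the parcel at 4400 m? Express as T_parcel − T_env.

Parcel:
  Dry to 2200 m: -10 × 1.5 km = -15°C, so T = 12.6°C.
  Saturated to 4400 m: -5.8 × 2.2 km = -12.76°C, so T = -0.16°C.
Environment:
  Environment to 4400 m: -6.5 × 3.7 km = -24.05°C, so T = 3.55°C.
T_parcel − T_env = -0.16 − 3.55 = -3.71°C

-3.71°C (parcel cooler than environment)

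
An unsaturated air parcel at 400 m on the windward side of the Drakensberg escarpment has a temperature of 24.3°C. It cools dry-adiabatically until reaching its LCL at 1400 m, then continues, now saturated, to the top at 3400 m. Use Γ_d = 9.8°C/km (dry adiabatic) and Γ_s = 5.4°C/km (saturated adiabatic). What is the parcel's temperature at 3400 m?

3.7°C

400 → 1400 m (dry, 9.8°C/km): ΔT = -9.8 × 1 = -9.8°C → T = 14.5°C
1400 → 3400 m (saturated, 5.4°C/km): ΔT = -5.4 × 2 = -10.8°C → T = 3.7°C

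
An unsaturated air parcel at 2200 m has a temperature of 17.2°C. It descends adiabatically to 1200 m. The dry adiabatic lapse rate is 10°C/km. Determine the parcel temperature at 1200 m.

27.2°C

From 2200 m to 1200 m (dry adiabatic): warms by 10 × 1 = 10°C, giving 27.2°C.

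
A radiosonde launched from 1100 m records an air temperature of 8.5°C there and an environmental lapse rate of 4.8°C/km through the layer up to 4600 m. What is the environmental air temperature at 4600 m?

1100–4600 m, environmental: Δz = 3.5 km ⇒ ΔT = -16.8°C; T = -8.3°C

-8.3°C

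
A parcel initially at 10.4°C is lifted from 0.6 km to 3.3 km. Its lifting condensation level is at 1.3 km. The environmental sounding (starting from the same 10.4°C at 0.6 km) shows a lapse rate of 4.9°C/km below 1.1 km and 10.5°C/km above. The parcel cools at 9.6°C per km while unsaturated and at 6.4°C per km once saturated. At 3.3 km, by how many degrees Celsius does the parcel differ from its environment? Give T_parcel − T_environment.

+6.03°C (parcel warmer than environment)

Parcel:
  Dry to 1300 m: -9.6 × 0.7 km = -6.72°C, so T = 3.68°C.
  Saturated to 3300 m: -6.4 × 2 km = -12.8°C, so T = -9.12°C.
Environment:
  Environment, lower layer to 1100 m: -4.9 × 0.5 km = -2.45°C, so T = 7.95°C.
  Environment, upper layer to 3300 m: -10.5 × 2.2 km = -23.1°C, so T = -15.15°C.
T_parcel − T_env = -9.12 − (-15.15) = +6.03°C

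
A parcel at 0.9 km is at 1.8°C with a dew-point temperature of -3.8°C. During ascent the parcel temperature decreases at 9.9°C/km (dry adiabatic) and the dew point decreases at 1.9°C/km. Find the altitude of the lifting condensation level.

T and T_d converge at 9.9 − 1.9 = 8°C per km
Height above start = (1.8 − (-3.8)) / 8 = 0.7 km
LCL altitude = 900 m + 700 m = 1600 m

1.6 km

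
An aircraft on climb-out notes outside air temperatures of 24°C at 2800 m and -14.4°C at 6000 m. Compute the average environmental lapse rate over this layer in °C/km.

12°C/km

Γ = −ΔT/Δz = (24 − (-14.4)) / (6000 − 2800) m
  = 38.4°C / 3.2 km = 12°C/km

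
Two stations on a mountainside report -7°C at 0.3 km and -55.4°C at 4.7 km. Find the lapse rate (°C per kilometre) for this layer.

11°C/km

Γ = −ΔT/Δz = (-7 − (-55.4)) / (4700 − 300) m
  = 48.4°C / 4.4 km = 11°C/km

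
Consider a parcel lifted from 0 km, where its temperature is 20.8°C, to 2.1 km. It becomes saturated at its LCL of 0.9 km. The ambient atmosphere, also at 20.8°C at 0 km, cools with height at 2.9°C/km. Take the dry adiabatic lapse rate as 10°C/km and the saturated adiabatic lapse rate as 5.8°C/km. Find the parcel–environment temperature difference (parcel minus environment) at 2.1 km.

Parcel:
  0 → 900 m (dry, 10°C/km): ΔT = -10 × 0.9 = -9°C → T = 11.8°C
  900 → 2100 m (saturated, 5.8°C/km): ΔT = -5.8 × 1.2 = -6.96°C → T = 4.84°C
Environment:
  0 → 2100 m (environment, 2.9°C/km): ΔT = -2.9 × 2.1 = -6.09°C → T = 14.71°C
T_parcel − T_env = 4.84 − 14.71 = -9.87°C

-9.87°C (parcel cooler than environment)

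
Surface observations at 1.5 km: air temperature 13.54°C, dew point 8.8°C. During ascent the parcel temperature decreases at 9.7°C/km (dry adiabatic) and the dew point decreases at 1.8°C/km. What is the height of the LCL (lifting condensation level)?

2.1 km

T and T_d converge at 9.7 − 1.8 = 7.9°C per km
Height above start = (13.54 − 8.8) / 7.9 = 0.6 km
LCL altitude = 1500 m + 600 m = 2100 m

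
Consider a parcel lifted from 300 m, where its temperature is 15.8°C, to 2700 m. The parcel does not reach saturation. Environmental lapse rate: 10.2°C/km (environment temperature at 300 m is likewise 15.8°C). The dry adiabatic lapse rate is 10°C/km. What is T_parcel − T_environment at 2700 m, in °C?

Parcel:
  Dry to 2700 m: -10 × 2.4 km = -24°C, so T = -8.2°C.
Environment:
  Environment to 2700 m: -10.2 × 2.4 km = -24.48°C, so T = -8.68°C.
T_parcel − T_env = -8.2 − (-8.68) = +0.48°C

+0.48°C (parcel warmer than environment)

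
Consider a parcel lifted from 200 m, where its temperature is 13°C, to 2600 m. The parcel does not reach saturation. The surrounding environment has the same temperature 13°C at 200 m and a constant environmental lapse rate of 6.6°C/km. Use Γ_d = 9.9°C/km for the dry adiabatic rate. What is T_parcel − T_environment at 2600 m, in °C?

Parcel:
  Dry to 2600 m: -9.9 × 2.4 km = -23.76°C, so T = -10.76°C.
Environment:
  Environment to 2600 m: -6.6 × 2.4 km = -15.84°C, so T = -2.84°C.
T_parcel − T_env = -10.76 − (-2.84) = -7.92°C

-7.92°C (parcel cooler than environment)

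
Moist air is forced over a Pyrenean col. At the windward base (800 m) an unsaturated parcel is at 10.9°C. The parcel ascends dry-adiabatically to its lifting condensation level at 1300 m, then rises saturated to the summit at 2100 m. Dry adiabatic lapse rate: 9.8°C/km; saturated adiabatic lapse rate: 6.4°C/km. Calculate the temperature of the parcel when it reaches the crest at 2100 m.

800–1300 m, dry: Δz = 0.5 km ⇒ ΔT = -4.9°C; T = 6°C
1300–2100 m, saturated: Δz = 0.8 km ⇒ ΔT = -5.12°C; T = 0.88°C

0.88°C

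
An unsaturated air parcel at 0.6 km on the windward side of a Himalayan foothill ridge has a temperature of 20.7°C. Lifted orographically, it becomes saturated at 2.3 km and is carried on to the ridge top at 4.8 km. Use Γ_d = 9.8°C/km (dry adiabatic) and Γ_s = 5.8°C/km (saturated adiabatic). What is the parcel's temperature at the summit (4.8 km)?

From 600 m to 2300 m (dry): cools by 9.8 × 1.7 = 16.66°C, giving 4.04°C.
From 2300 m to 4800 m (saturated): cools by 5.8 × 2.5 = 14.5°C, giving -10.46°C.

-10.46°C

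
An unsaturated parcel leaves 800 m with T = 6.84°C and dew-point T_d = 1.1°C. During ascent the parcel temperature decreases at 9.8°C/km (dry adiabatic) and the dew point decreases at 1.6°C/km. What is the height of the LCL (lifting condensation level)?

T and T_d converge at 9.8 − 1.6 = 8.2°C per km
Height above start = (6.84 − 1.1) / 8.2 = 0.7 km
LCL altitude = 800 m + 700 m = 1500 m

1500 m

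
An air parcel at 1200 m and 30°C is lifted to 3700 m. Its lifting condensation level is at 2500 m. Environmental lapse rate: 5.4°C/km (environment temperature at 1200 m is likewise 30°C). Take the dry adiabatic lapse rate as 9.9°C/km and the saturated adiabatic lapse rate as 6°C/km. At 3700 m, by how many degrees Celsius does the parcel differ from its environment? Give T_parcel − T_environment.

-6.57°C (parcel cooler than environment)

Parcel:
  From 1200 m to 2500 m (dry): cools by 9.9 × 1.3 = 12.87°C, giving 17.13°C.
  From 2500 m to 3700 m (saturated): cools by 6 × 1.2 = 7.2°C, giving 9.93°C.
Environment:
  From 1200 m to 3700 m (environment): cools by 5.4 × 2.5 = 13.5°C, giving 16.5°C.
T_parcel − T_env = 9.93 − 16.5 = -6.57°C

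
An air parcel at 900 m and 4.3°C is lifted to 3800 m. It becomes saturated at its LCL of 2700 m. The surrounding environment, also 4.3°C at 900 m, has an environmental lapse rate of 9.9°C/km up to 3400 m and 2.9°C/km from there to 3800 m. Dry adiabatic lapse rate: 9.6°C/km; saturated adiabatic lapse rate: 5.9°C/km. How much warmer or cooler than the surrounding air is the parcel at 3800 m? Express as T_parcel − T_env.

Parcel:
  From 900 m to 2700 m (dry): cools by 9.6 × 1.8 = 17.28°C, giving -12.98°C.
  From 2700 m to 3800 m (saturated): cools by 5.9 × 1.1 = 6.49°C, giving -19.47°C.
Environment:
  From 900 m to 3400 m (environment, lower layer): cools by 9.9 × 2.5 = 24.75°C, giving -20.45°C.
  From 3400 m to 3800 m (environment, upper layer): cools by 2.9 × 0.4 = 1.16°C, giving -21.61°C.
T_parcel − T_env = -19.47 − (-21.61) = +2.14°C

+2.14°C (parcel warmer than environment)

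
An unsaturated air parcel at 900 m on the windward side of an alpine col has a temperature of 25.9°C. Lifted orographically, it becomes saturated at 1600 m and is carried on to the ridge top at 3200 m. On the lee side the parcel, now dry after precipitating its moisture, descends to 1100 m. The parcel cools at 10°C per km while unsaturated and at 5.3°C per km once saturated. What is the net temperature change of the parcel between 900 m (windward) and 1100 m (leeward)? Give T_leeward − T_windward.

+5.52°C

900–1600 m, dry: Δz = 0.7 km ⇒ ΔT = -7°C; T = 18.9°C
1600–3200 m, saturated: Δz = 1.6 km ⇒ ΔT = -8.48°C; T = 10.42°C
3200–1100 m, dry descent: Δz = 2.1 km ⇒ ΔT = +21°C; T = 31.42°C
Net change vs windward start: 31.42 − 25.9 = +5.52°C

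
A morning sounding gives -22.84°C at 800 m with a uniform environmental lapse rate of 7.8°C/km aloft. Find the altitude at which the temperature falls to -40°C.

3000 m

Height above start = (-22.84 − (-40)) / 7.8 = 2.2 km
Altitude = 800 m + 2200 m = 3000 m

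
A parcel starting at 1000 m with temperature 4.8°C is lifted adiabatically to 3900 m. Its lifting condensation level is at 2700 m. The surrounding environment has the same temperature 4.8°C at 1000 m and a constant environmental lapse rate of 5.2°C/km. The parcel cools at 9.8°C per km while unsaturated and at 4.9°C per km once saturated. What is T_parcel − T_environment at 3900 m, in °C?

Parcel:
  From 1000 m to 2700 m (dry): cools by 9.8 × 1.7 = 16.66°C, giving -11.86°C.
  From 2700 m to 3900 m (saturated): cools by 4.9 × 1.2 = 5.88°C, giving -17.74°C.
Environment:
  From 1000 m to 3900 m (environment): cools by 5.2 × 2.9 = 15.08°C, giving -10.28°C.
T_parcel − T_env = -17.74 − (-10.28) = -7.46°C

-7.46°C (parcel cooler than environment)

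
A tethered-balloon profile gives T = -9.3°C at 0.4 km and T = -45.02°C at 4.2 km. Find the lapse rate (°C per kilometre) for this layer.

9.4°C/km

Γ = −ΔT/Δz = (-9.3 − (-45.02)) / (4200 − 400) m
  = 35.72°C / 3.8 km = 9.4°C/km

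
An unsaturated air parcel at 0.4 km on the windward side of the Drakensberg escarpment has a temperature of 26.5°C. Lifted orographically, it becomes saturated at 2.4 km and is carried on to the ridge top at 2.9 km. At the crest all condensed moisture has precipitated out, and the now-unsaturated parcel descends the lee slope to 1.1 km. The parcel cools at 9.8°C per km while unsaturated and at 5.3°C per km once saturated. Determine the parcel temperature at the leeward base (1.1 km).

21.89°C

Dry to 2400 m: -9.8 × 2 km = -19.6°C, so T = 6.9°C.
Saturated to 2900 m: -5.3 × 0.5 km = -2.65°C, so T = 4.25°C.
Dry descent to 1100 m: +9.8 × 1.8 km = +17.64°C, so T = 21.89°C.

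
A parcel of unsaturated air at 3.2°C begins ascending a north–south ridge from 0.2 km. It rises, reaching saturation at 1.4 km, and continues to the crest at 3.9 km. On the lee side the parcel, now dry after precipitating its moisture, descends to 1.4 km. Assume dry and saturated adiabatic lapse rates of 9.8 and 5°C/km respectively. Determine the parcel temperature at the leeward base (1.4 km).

3.44°C

Dry to 1400 m: -9.8 × 1.2 km = -11.76°C, so T = -8.56°C.
Saturated to 3900 m: -5 × 2.5 km = -12.5°C, so T = -21.06°C.
Dry descent to 1400 m: +9.8 × 2.5 km = +24.5°C, so T = 3.44°C.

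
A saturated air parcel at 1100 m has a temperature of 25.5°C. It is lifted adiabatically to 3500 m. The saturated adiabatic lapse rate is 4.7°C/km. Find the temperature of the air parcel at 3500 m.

14.22°C

Saturated adiabatic to 3500 m: -4.7 × 2.4 km = -11.28°C, so T = 14.22°C.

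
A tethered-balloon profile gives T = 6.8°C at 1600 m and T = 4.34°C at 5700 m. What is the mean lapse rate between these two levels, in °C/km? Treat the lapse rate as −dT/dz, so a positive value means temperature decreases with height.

Γ = −ΔT/Δz = (6.8 − 4.34) / (5700 − 1600) m
  = 2.46°C / 4.1 km = 0.6°C/km

0.6°C/km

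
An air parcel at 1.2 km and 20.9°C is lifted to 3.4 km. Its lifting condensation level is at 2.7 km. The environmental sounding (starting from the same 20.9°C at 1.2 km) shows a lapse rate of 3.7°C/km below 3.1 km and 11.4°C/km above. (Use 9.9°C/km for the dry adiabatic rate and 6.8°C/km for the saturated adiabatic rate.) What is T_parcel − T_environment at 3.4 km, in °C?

Parcel:
  Dry to 2700 m: -9.9 × 1.5 km = -14.85°C, so T = 6.05°C.
  Saturated to 3400 m: -6.8 × 0.7 km = -4.76°C, so T = 1.29°C.
Environment:
  Environment, lower layer to 3100 m: -3.7 × 1.9 km = -7.03°C, so T = 13.87°C.
  Environment, upper layer to 3400 m: -11.4 × 0.3 km = -3.42°C, so T = 10.45°C.
T_parcel − T_env = 1.29 − 10.45 = -9.16°C

-9.16°C (parcel cooler than environment)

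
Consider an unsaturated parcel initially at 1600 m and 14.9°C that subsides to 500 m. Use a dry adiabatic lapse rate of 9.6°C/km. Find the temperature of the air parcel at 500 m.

1600 → 500 m (dry adiabatic, 9.6°C/km): ΔT = +9.6 × 1.1 = +10.56°C → T = 25.46°C

25.46°C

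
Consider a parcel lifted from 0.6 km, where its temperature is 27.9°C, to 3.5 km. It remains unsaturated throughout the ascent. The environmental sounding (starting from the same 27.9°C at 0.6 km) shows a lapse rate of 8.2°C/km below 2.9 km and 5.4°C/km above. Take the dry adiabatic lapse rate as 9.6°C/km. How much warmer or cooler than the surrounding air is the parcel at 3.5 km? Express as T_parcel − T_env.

-5.74°C (parcel cooler than environment)

Parcel:
  Dry to 3500 m: -9.6 × 2.9 km = -27.84°C, so T = 0.06°C.
Environment:
  Environment, lower layer to 2900 m: -8.2 × 2.3 km = -18.86°C, so T = 9.04°C.
  Environment, upper layer to 3500 m: -5.4 × 0.6 km = -3.24°C, so T = 5.8°C.
T_parcel − T_env = 0.06 − 5.8 = -5.74°C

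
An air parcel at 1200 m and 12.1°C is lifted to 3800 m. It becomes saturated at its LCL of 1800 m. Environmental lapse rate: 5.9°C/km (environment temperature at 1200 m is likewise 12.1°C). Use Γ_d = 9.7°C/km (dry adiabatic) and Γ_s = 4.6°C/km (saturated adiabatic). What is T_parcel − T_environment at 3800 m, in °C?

+0.32°C (parcel warmer than environment)

Parcel:
  From 1200 m to 1800 m (dry): cools by 9.7 × 0.6 = 5.82°C, giving 6.28°C.
  From 1800 m to 3800 m (saturated): cools by 4.6 × 2 = 9.2°C, giving -2.92°C.
Environment:
  From 1200 m to 3800 m (environment): cools by 5.9 × 2.6 = 15.34°C, giving -3.24°C.
T_parcel − T_env = -2.92 − (-3.24) = +0.32°C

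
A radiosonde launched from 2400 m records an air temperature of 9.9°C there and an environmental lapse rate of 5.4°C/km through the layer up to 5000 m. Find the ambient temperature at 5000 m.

From 2400 m to 5000 m (environmental): cools by 5.4 × 2.6 = 14.04°C, giving -4.14°C.

-4.14°C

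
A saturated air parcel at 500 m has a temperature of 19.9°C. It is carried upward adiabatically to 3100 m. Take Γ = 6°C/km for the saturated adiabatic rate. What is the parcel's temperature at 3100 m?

4.3°C

From 500 m to 3100 m (saturated adiabatic): cools by 6 × 2.6 = 15.6°C, giving 4.3°C.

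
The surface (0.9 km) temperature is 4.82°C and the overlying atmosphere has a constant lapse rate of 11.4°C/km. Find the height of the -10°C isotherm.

2.2 km

Height above start = (4.82 − (-10)) / 11.4 = 1.3 km
Altitude = 900 m + 1300 m = 2200 m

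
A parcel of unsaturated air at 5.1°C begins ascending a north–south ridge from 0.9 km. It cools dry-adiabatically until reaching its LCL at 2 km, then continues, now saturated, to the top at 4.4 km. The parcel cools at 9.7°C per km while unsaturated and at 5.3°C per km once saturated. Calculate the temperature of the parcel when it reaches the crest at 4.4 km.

-18.29°C

900 → 2000 m (dry, 9.7°C/km): ΔT = -9.7 × 1.1 = -10.67°C → T = -5.57°C
2000 → 4400 m (saturated, 5.3°C/km): ΔT = -5.3 × 2.4 = -12.72°C → T = -18.29°C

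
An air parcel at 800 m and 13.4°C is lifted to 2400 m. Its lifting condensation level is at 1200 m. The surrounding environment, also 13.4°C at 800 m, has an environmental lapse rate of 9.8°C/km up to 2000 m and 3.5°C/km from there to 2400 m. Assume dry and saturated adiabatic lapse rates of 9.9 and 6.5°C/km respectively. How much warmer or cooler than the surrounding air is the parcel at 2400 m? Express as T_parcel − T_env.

+1.4°C (parcel warmer than environment)

Parcel:
  800 → 1200 m (dry, 9.9°C/km): ΔT = -9.9 × 0.4 = -3.96°C → T = 9.44°C
  1200 → 2400 m (saturated, 6.5°C/km): ΔT = -6.5 × 1.2 = -7.8°C → T = 1.64°C
Environment:
  800 → 2000 m (environment, lower layer, 9.8°C/km): ΔT = -9.8 × 1.2 = -11.76°C → T = 1.64°C
  2000 → 2400 m (environment, upper layer, 3.5°C/km): ΔT = -3.5 × 0.4 = -1.4°C → T = 0.24°C
T_parcel − T_env = 1.64 − 0.24 = +1.4°C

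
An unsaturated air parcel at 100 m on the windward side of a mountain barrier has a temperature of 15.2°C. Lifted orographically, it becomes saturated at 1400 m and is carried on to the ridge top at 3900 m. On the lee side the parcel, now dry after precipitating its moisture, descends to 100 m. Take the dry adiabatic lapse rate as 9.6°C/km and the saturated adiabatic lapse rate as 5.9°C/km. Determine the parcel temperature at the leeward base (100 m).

24.45°C

Dry to 1400 m: -9.6 × 1.3 km = -12.48°C, so T = 2.72°C.
Saturated to 3900 m: -5.9 × 2.5 km = -14.75°C, so T = -12.03°C.
Dry descent to 100 m: +9.6 × 3.8 km = +36.48°C, so T = 24.45°C.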